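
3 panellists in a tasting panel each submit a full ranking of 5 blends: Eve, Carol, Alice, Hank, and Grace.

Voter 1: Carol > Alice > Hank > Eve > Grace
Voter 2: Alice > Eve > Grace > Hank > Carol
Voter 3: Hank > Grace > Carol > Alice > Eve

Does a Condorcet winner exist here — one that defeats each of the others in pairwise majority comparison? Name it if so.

Head-to-head results (3 voters total):
Eve vs Carol: Carol wins 2–1.
Eve vs Alice: Alice wins 3–0.
Eve vs Hank: Hank wins 2–1.
Eve vs Grace: Eve wins 2–1.
Carol vs Alice: Carol wins 2–1.
Carol vs Hank: Hank wins 2–1.
Carol vs Grace: Grace wins 2–1.
Alice vs Hank: Alice wins 2–1.
Alice vs Grace: Alice wins 2–1.
Hank vs Grace: Hank wins 2–1.
No candidate beats all others: Eve beats Grace beats Carol beats Eve, a majority cycle.

None — there is no Condorcet winner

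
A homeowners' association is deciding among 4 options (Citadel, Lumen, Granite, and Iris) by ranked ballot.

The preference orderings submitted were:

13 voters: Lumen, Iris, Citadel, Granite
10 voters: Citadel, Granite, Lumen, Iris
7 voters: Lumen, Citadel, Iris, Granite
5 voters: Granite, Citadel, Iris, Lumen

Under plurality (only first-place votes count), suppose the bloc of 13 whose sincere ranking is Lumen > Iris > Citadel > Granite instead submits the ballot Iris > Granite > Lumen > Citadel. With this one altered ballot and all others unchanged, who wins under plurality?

First-place totals with the altered ballot: Citadel 10, Lumen 7, Granite 5, Iris 13.
The switch changes the winner from Lumen to Iris.

Iris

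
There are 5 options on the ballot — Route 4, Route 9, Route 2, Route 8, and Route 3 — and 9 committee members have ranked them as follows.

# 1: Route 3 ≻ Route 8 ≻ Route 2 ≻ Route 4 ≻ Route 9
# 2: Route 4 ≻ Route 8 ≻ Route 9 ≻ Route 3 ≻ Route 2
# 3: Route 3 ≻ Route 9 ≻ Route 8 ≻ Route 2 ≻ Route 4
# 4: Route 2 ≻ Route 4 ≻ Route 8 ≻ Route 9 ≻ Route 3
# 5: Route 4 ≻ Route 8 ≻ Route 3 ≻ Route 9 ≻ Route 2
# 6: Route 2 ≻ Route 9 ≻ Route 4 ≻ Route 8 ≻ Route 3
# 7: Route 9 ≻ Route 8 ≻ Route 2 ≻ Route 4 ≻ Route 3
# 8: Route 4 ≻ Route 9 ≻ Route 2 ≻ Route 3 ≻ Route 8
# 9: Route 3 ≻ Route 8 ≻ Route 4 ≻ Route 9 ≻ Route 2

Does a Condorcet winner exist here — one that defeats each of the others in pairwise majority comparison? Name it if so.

There is no Condorcet winner

Head-to-head results (9 voters total):
Route 4 vs Route 9: Route 4 wins 6–3.
Route 4 vs Route 2: Route 2 wins 5–4.
Route 4 vs Route 8: Route 4 wins 5–4.
Route 4 vs Route 3: Route 4 wins 6–3.
Route 9 vs Route 2: Route 9 wins 6–3.
Route 9 vs Route 8: Route 8 wins 5–4.
Route 9 vs Route 3: Route 9 wins 5–4.
Route 2 vs Route 8: Route 8 wins 6–3.
Route 2 vs Route 3: Route 3 wins 5–4.
Route 8 vs Route 3: Route 8 wins 5–4.
No candidate beats all others: Route 4 beats Route 9 beats Route 2 beats Route 4, a majority cycle.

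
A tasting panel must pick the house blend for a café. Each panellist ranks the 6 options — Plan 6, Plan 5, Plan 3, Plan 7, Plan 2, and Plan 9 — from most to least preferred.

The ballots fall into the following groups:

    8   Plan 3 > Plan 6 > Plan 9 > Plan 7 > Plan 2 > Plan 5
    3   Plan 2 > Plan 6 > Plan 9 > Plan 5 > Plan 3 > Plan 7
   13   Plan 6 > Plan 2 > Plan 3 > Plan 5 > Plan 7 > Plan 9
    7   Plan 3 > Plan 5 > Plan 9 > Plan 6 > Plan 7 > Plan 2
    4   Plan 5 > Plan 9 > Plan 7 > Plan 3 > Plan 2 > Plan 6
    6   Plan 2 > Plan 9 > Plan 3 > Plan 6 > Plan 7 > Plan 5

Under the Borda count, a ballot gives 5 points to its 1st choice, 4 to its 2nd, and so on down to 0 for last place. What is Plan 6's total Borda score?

Borda scores:
  Plan 6: 8·4 + 3·4 + 13·5 + 7·2 + 4·0 + 6·2 = 135
  Plan 5: 8·0 + 3·2 + 13·2 + 7·4 + 4·5 + 6·0 = 80
  Plan 3: 8·5 + 3·1 + 13·3 + 7·5 + 4·2 + 6·3 = 143
  Plan 7: 8·2 + 3·0 + 13·1 + 7·1 + 4·3 + 6·1 = 54
  Plan 2: 8·1 + 3·5 + 13·4 + 7·0 + 4·1 + 6·5 = 109
  Plan 9: 8·3 + 3·3 + 13·0 + 7·3 + 4·4 + 6·4 = 94

135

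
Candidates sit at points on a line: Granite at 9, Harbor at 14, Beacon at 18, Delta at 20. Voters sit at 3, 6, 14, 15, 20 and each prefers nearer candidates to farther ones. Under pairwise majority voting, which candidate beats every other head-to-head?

With single-peaked preferences on a line, the Condorcet winner is the candidate closest to the median voter.
The median voter (position 14) is closest to Harbor at 14.
Check: Harbor vs Delta — voters closer to Harbor: 4 of 5.

Harbor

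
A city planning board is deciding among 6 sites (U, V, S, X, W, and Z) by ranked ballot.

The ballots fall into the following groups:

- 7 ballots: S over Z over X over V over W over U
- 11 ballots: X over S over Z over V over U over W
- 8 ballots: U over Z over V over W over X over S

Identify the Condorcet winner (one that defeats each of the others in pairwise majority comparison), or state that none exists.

Head-to-head results (26 voters total):
U vs V: V wins 18–8.
U vs S: S wins 18–8.
U vs X: X wins 18–8.
U vs W: U wins 19–7.
U vs Z: Z wins 18–8.
V vs S: S wins 18–8.
V vs X: X wins 18–8.
V vs W: V wins 26–0.
V vs Z: Z wins 26–0.
S vs X: X wins 19–7.
S vs W: S wins 18–8.
S vs Z: S wins 18–8.
X vs W: X wins 18–8.
X vs Z: Z wins 15–11.
W vs Z: Z wins 26–0.
No candidate beats all others: S beats Z beats X beats S, a majority cycle.

No Condorcet winner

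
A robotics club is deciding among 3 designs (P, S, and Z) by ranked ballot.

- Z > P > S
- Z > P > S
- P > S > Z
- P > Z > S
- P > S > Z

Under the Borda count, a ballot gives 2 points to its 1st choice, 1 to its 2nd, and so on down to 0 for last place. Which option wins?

P

Borda scores:
  P: 1 + 1 + 2 + 2 + 2 = 8
  S: 0 + 0 + 1 + 0 + 1 = 2
  Z: 2 + 2 + 0 + 1 + 0 = 5
P has the highest total.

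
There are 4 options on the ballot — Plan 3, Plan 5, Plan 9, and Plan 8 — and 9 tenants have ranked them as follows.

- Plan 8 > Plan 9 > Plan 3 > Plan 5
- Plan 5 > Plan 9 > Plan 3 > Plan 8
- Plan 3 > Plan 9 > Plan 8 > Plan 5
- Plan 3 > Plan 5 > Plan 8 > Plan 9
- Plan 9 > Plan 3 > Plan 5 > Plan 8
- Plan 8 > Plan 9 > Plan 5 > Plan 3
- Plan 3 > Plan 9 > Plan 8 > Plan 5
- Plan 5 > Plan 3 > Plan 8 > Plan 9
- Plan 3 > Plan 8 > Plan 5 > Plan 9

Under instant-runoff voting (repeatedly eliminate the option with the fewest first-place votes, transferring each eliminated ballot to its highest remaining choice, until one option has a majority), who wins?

Round 1: Plan 3 4, Plan 5 2, Plan 8 2, Plan 9 1. Plan 9 has the fewest and is eliminated.
Round 2: Plan 3 5, Plan 5 2, Plan 8 2. Plan 3 has a majority.

Plan 3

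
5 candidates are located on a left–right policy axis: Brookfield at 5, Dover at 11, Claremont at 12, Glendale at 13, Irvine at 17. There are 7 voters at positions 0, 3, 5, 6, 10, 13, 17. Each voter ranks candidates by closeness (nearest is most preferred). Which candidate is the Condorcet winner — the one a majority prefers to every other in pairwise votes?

Brookfield

With single-peaked preferences on a line, the Condorcet winner is the candidate closest to the median voter.
The median voter (position 6) is closest to Brookfield at 5.
Check: Brookfield vs Irvine — voters closer to Brookfield: 5 of 7.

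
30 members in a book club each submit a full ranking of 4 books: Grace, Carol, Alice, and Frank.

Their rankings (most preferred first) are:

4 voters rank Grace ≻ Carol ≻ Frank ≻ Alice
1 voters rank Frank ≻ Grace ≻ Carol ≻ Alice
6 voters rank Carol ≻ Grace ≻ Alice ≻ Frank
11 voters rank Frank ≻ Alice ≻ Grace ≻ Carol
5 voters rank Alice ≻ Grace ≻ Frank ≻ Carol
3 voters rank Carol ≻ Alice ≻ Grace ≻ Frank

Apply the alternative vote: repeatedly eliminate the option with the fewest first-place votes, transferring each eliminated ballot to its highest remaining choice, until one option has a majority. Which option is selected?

Round 1: Frank 12, Carol 9, Alice 5, Grace 4. Grace has the fewest and is eliminated.
Round 2: Carol 13, Frank 12, Alice 5. Alice has the fewest and is eliminated.
Round 3: Frank 17, Carol 13. Frank has a majority.

Frank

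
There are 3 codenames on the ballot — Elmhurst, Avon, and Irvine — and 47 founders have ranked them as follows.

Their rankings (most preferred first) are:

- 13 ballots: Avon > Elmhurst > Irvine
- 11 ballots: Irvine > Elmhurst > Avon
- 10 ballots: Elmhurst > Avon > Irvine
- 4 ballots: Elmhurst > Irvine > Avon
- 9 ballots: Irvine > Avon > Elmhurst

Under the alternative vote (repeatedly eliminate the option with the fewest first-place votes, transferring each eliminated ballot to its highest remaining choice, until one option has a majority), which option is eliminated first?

Round 1: Irvine 20, Elmhurst 14, Avon 13. Avon has the fewest and is eliminated.
Round 2: Elmhurst 27, Irvine 20. Elmhurst has a majority.

Avon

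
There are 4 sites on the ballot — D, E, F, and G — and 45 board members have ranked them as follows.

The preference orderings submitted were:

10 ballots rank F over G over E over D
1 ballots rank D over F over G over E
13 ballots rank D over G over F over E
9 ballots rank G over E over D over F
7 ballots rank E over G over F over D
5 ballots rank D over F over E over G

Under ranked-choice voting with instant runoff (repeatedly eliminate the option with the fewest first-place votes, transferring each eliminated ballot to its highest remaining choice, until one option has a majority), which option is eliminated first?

Round 1: D 19, F 10, G 9, E 7. E has the fewest and is eliminated.
Round 2: D 19, G 16, F 10. F has the fewest and is eliminated.
Round 3: G 26, D 19. G has a majority.

E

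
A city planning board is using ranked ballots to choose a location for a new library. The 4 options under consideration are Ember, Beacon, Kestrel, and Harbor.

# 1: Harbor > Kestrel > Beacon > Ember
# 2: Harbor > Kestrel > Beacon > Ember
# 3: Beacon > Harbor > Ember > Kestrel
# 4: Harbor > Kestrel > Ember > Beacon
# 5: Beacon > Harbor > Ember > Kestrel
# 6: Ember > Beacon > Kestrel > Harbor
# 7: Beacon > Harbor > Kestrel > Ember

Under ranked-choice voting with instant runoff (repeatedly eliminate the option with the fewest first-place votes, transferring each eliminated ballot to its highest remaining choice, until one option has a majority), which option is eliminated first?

Round 1: Beacon 3, Harbor 3, Ember 1, Kestrel 0. Kestrel has the fewest and is eliminated.
Round 2: Beacon 3, Harbor 3, Ember 1. Ember has the fewest and is eliminated.
Round 3: Beacon 4, Harbor 3. Beacon has a majority.

Kestrel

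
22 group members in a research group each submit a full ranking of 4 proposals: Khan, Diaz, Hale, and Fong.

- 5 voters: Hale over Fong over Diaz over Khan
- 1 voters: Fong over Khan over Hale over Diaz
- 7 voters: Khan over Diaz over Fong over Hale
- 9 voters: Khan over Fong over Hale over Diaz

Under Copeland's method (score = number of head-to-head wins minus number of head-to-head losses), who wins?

Pairwise results:
  Khan vs Diaz: Khan wins 17–5.
  Khan vs Hale: Khan wins 17–5.
  Khan vs Fong: Khan wins 16–6.
  Diaz vs Hale: Hale wins 15–7.
  Diaz vs Fong: Fong wins 15–7.
  Hale vs Fong: Fong wins 17–5.
Copeland scores (wins − losses):
  Khan: 3 − 0 = 3
  Diaz: 0 − 3 = -3
  Hale: 1 − 2 = -1
  Fong: 2 − 1 = 1
Khan has the best Copeland score.

Khan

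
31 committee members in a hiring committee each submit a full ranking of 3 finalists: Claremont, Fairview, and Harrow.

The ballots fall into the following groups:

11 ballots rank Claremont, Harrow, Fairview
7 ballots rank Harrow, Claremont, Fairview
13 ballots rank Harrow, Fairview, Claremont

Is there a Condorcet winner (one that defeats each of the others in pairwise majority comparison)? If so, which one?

Head-to-head results (31 voters total):
Claremont vs Fairview: Claremont wins 18–13.
Claremont vs Harrow: Harrow wins 20–11.
Fairview vs Harrow: Harrow wins 31–0.
Harrow beats each rival — Claremont (20–11), Fairview (31–0) — so Harrow is the Condorcet winner.

Harrow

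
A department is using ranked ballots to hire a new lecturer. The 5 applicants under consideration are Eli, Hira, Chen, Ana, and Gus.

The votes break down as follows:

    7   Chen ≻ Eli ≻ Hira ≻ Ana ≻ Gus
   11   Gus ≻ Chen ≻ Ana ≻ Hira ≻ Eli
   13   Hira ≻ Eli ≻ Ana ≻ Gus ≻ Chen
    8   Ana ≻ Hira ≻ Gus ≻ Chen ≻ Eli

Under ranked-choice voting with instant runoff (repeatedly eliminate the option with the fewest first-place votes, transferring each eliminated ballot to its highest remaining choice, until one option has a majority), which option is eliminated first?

Eli

Round 1: Hira 13, Gus 11, Ana 8, Chen 7, Eli 0. Eli has the fewest and is eliminated.
Round 2: Hira 13, Gus 11, Ana 8, Chen 7. Chen has the fewest and is eliminated.
Round 3: Hira 20, Gus 11, Ana 8. Hira has a majority.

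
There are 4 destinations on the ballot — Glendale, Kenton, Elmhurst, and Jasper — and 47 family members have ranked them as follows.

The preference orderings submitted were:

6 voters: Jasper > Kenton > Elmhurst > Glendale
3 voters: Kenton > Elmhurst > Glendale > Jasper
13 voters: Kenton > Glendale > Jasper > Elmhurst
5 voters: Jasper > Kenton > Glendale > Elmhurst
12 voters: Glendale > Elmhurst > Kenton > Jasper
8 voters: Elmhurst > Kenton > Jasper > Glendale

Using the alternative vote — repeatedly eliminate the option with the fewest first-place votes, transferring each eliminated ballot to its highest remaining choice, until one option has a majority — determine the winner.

Round 1: Kenton 16, Glendale 12, Jasper 11, Elmhurst 8. Elmhurst has the fewest and is eliminated.
Round 2: Kenton 24, Glendale 12, Jasper 11. Kenton has a majority.

Kenton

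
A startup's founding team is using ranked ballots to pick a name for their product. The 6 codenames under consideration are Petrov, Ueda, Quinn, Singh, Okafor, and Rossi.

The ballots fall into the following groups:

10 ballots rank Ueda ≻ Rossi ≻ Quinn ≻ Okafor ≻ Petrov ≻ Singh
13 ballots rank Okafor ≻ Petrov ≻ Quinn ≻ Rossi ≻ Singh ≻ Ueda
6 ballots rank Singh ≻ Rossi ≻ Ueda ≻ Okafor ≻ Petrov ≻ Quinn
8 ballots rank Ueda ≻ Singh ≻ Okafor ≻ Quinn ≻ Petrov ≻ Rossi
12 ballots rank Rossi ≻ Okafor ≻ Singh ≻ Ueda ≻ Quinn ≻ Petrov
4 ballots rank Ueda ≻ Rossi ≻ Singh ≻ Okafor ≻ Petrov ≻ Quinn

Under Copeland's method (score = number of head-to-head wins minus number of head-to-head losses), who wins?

Pairwise results:
  Petrov vs Ueda: Ueda wins 40–13.
  Petrov vs Quinn: Quinn wins 30–23.
  Petrov vs Singh: Singh wins 30–23.
  Petrov vs Okafor: Okafor wins 53–0.
  Petrov vs Rossi: Rossi wins 32–21.
  Ueda vs Quinn: Ueda wins 40–13.
  Ueda vs Singh: Singh wins 31–22.
  Ueda vs Okafor: Ueda wins 28–25.
  Ueda vs Rossi: Rossi wins 31–22.
  Quinn vs Singh: Singh wins 30–23.
  Quinn vs Okafor: Okafor wins 43–10.
  Quinn vs Rossi: Rossi wins 32–21.
  Singh vs Okafor: Okafor wins 35–18.
  Singh vs Rossi: Rossi wins 39–14.
  Okafor vs Rossi: Rossi wins 32–21.
Copeland scores (wins − losses):
  Petrov: 0 − 5 = -5
  Ueda: 3 − 2 = 1
  Quinn: 1 − 4 = -3
  Singh: 3 − 2 = 1
  Okafor: 3 − 2 = 1
  Rossi: 5 − 0 = 5
Rossi has the best Copeland score.

Rossi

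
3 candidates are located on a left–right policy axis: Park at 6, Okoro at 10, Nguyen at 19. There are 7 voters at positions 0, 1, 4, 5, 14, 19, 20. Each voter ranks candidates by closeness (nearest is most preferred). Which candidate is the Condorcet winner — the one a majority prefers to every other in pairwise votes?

Park

With single-peaked preferences on a line, the Condorcet winner is the candidate closest to the median voter.
The median voter (position 5) is closest to Park at 6.
Check: Park vs Nguyen — voters closer to Park: 4 of 7.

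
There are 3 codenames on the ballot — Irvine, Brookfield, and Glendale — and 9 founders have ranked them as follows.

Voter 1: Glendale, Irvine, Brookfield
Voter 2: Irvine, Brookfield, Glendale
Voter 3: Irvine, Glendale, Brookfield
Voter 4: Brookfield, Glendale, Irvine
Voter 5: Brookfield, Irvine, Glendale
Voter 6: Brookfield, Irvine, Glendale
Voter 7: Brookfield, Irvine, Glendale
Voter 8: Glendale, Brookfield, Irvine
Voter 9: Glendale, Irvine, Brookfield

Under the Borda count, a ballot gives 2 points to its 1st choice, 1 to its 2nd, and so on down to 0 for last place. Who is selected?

Brookfield

Borda scores:
  Irvine: 1 + 2 + 2 + 0 + 1 + 1 + 1 + 0 + 1 = 9
  Brookfield: 0 + 1 + 0 + 2 + 2 + 2 + 2 + 1 + 0 = 10
  Glendale: 2 + 0 + 1 + 1 + 0 + 0 + 0 + 2 + 2 = 8
Brookfield has the highest total.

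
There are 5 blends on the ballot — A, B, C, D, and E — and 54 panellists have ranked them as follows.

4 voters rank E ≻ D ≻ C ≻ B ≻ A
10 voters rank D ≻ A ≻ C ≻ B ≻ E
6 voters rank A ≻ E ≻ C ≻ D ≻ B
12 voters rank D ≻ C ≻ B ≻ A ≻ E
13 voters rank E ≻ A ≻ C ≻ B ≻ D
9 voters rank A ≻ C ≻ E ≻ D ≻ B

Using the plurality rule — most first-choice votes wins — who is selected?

First-place vote totals:
  A: 15
  B: 0
  C: 0
  D: 22
  E: 17
D has the most first-place votes.

D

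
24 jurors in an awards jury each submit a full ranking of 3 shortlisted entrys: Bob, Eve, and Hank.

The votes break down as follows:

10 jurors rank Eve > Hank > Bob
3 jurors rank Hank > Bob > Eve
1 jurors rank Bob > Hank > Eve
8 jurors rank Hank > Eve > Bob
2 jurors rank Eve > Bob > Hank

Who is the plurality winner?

Eve

First-place vote totals:
  Bob: 1
  Eve: 12
  Hank: 11
Eve has the most first-place votes.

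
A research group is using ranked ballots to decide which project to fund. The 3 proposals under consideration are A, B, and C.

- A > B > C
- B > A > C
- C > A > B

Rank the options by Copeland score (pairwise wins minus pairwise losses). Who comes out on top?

A

Pairwise results:
  A vs B: A wins 2–1.
  A vs C: A wins 2–1.
  B vs C: B wins 2–1.
Copeland scores (wins − losses):
  A: 2 − 0 = 2
  B: 1 − 1 = 0
  C: 0 − 2 = -2
A has the best Copeland score.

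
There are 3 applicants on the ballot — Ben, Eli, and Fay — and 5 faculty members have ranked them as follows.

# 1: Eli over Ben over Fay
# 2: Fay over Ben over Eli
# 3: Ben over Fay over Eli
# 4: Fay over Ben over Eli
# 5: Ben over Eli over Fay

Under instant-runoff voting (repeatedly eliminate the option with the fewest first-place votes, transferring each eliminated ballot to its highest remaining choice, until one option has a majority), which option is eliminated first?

Round 1: Ben 2, Fay 2, Eli 1. Eli has the fewest and is eliminated.
Round 2: Ben 3, Fay 2. Ben has a majority.

Eli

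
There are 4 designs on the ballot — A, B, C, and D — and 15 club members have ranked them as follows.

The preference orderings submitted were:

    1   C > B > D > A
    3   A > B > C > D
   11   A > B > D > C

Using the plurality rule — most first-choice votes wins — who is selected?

First-place vote totals:
  A: 14
  B: 0
  C: 1
  D: 0
A has the most first-place votes.

A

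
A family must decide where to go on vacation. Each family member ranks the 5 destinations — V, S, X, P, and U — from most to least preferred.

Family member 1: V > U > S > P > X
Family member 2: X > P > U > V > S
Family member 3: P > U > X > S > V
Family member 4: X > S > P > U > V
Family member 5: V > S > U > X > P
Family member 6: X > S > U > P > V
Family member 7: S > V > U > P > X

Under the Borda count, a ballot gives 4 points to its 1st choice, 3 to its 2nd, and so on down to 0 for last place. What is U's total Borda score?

15

Borda scores:
  V: 4 + 1 + 0 + 0 + 4 + 0 + 3 = 12
  S: 2 + 0 + 1 + 3 + 3 + 3 + 4 = 16
  X: 0 + 4 + 2 + 4 + 1 + 4 + 0 = 15
  P: 1 + 3 + 4 + 2 + 0 + 1 + 1 = 12
  U: 3 + 2 + 3 + 1 + 2 + 2 + 2 = 15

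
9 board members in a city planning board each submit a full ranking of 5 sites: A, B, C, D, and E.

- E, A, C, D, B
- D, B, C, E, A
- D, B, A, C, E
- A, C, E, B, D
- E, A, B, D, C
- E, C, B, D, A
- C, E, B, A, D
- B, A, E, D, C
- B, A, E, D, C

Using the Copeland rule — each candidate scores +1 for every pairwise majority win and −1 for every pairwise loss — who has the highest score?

E

Pairwise results:
  A vs B: B wins 6–3.
  A vs C: A wins 6–3.
  A vs D: A wins 6–3.
  A vs E: E wins 5–4.
  B vs C: B wins 5–4.
  B vs D: B wins 6–3.
  B vs E: E wins 5–4.
  C vs D: D wins 5–4.
  C vs E: E wins 5–4.
  D vs E: E wins 7–2.
Copeland scores (wins − losses):
  A: 2 − 2 = 0
  B: 3 − 1 = 2
  C: 0 − 4 = -4
  D: 1 − 3 = -2
  E: 4 − 0 = 4
E has the best Copeland score.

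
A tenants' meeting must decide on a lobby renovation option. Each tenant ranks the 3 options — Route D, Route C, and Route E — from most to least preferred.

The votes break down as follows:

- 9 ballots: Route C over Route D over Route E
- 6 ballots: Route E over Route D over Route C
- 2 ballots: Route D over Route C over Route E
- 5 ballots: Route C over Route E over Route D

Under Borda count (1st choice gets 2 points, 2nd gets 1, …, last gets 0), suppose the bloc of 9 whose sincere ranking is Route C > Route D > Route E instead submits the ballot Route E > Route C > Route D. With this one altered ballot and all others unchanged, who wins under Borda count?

Borda totals with the altered ballot: Route D 10, Route C 21, Route E 35.
The switch changes the winner from Route C to Route E.

Route E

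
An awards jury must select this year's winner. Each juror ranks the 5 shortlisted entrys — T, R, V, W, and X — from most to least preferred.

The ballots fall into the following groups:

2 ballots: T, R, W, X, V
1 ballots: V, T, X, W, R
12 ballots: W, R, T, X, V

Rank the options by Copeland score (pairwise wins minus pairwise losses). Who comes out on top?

Pairwise results:
  T vs R: R wins 12–3.
  T vs V: T wins 14–1.
  T vs W: W wins 12–3.
  T vs X: T wins 15–0.
  R vs V: R wins 14–1.
  R vs W: W wins 13–2.
  R vs X: R wins 14–1.
  V vs W: W wins 14–1.
  V vs X: X wins 14–1.
  W vs X: W wins 14–1.
Copeland scores (wins − losses):
  T: 2 − 2 = 0
  R: 3 − 1 = 2
  V: 0 − 4 = -4
  W: 4 − 0 = 4
  X: 1 − 3 = -2
W has the best Copeland score.

W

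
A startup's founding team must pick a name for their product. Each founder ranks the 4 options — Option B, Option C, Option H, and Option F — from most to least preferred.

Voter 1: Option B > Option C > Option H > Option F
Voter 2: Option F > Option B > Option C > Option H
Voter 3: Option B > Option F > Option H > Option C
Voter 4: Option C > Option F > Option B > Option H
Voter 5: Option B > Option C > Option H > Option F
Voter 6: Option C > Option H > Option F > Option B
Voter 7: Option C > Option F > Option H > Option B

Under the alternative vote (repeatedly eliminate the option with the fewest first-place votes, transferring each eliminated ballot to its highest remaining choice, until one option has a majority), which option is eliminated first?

Option H

Round 1: Option B 3, Option C 3, Option F 1, Option H 0. Option H has the fewest and is eliminated.
Round 2: Option B 3, Option C 3, Option F 1. Option F has the fewest and is eliminated.
Round 3: Option B 4, Option C 3. Option B has a majority.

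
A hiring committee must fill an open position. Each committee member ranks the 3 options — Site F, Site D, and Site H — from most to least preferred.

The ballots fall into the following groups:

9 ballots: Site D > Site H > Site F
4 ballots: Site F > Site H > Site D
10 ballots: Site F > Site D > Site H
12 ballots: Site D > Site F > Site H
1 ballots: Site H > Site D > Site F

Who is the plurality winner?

Site D

First-place vote totals:
  Site F: 14
  Site D: 21
  Site H: 1
Site D has the most first-place votes.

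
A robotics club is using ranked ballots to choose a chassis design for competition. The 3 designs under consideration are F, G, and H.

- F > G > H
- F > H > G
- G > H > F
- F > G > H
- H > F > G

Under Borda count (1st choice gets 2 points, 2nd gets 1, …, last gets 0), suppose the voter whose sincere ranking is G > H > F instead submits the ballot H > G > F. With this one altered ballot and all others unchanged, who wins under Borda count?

Borda totals with the altered ballot: F 7, G 3, H 5.
The winner is unchanged: still F.

F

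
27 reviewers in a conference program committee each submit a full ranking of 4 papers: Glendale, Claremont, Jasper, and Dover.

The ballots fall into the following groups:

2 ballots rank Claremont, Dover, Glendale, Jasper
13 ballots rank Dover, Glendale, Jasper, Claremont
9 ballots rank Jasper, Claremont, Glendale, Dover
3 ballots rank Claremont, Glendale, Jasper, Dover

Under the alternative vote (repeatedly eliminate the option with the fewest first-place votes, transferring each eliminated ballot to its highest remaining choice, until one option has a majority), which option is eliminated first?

Glendale

Round 1: Dover 13, Jasper 9, Claremont 5, Glendale 0. Glendale has the fewest and is eliminated.
Round 2: Dover 13, Jasper 9, Claremont 5. Claremont has the fewest and is eliminated.
Round 3: Dover 15, Jasper 12. Dover has a majority.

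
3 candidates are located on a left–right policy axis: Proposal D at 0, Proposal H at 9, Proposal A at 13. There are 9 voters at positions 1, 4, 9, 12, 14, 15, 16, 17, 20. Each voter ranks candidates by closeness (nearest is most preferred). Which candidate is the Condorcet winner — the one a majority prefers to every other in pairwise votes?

Proposal A

With single-peaked preferences on a line, the Condorcet winner is the candidate closest to the median voter.
The median voter (position 14) is closest to Proposal A at 13.
Check: Proposal A vs Proposal D — voters closer to Proposal A: 7 of 9.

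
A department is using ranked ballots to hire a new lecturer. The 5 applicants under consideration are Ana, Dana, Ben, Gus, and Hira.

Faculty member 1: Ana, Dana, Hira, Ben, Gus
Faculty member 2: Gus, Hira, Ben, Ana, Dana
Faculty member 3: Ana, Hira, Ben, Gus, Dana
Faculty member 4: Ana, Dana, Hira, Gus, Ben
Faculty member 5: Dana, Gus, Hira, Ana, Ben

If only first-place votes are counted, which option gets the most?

Ana

First-place vote totals:
  Ana: 3
  Dana: 1
  Ben: 0
  Gus: 1
  Hira: 0
Ana has the most first-place votes.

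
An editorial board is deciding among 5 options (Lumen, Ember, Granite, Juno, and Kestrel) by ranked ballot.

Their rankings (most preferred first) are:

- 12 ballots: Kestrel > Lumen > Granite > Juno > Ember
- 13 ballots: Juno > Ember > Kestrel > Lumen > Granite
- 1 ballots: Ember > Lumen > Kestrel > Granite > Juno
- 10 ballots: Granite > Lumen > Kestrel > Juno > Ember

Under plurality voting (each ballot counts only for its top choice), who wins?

Juno

First-place vote totals:
  Lumen: 0
  Ember: 1
  Granite: 10
  Juno: 13
  Kestrel: 12
Juno has the most first-place votes.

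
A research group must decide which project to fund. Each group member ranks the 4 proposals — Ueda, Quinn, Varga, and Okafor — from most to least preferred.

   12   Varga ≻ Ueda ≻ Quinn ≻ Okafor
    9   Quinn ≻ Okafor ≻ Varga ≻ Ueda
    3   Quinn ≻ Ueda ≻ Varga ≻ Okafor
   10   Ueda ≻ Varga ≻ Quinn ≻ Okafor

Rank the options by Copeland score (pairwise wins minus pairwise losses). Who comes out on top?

Pairwise results:
  Ueda vs Quinn: Ueda wins 22–12.
  Ueda vs Varga: Varga wins 21–13.
  Ueda vs Okafor: Ueda wins 25–9.
  Quinn vs Varga: Varga wins 22–12.
  Quinn vs Okafor: Quinn wins 34–0.
  Varga vs Okafor: Varga wins 25–9.
Copeland scores (wins − losses):
  Ueda: 2 − 1 = 1
  Quinn: 1 − 2 = -1
  Varga: 3 − 0 = 3
  Okafor: 0 − 3 = -3
Varga has the best Copeland score.

Varga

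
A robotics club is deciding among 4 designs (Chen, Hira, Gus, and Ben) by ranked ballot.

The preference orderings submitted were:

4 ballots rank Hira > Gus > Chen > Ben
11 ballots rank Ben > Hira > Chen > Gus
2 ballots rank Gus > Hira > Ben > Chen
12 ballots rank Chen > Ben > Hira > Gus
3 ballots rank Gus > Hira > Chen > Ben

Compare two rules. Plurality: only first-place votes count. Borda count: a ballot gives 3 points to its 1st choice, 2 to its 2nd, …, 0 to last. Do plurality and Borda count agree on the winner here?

No

Plurality first-place counts: Chen 12, Hira 4, Gus 5, Ben 11 → Chen.
Borda totals: Chen 54, Hira 56, Gus 23, Ben 59 → Ben.
The two rules disagree: plurality picks Chen, Borda picks Ben.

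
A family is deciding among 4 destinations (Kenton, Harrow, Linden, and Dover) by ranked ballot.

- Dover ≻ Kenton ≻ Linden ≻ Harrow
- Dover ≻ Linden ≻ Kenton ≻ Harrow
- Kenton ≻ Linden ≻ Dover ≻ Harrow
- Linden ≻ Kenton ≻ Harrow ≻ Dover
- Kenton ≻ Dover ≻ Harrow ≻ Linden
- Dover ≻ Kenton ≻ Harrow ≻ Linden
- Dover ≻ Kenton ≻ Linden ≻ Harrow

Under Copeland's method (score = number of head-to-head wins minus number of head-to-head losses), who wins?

Dover

Pairwise results:
  Kenton vs Harrow: Kenton wins 7–0.
  Kenton vs Linden: Kenton wins 5–2.
  Kenton vs Dover: Dover wins 4–3.
  Harrow vs Linden: Linden wins 5–2.
  Harrow vs Dover: Dover wins 6–1.
  Linden vs Dover: Dover wins 5–2.
Copeland scores (wins − losses):
  Kenton: 2 − 1 = 1
  Harrow: 0 − 3 = -3
  Linden: 1 − 2 = -1
  Dover: 3 − 0 = 3
Dover has the best Copeland score.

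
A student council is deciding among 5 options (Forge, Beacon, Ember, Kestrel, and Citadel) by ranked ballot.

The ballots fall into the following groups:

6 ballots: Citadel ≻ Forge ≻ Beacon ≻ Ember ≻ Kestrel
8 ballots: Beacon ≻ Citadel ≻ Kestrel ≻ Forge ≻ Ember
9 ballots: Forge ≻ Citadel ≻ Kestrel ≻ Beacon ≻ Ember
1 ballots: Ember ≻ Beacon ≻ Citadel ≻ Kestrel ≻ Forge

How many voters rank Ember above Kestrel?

7

Ballots ranking Ember above Kestrel: 6+1 = 7.
Ballots ranking Kestrel above Ember: 8+9 = 17.
So 7 of 24 voters prefer Ember to Kestrel.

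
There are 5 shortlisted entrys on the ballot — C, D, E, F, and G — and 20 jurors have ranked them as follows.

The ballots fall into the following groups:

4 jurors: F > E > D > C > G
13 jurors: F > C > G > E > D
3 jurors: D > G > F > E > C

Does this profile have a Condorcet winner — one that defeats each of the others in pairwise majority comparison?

Yes

Head-to-head results (20 voters total):
C vs D: C wins 13–7.
C vs E: C wins 13–7.
C vs F: F wins 20–0.
C vs G: C wins 17–3.
D vs E: E wins 17–3.
D vs F: F wins 17–3.
D vs G: G wins 13–7.
E vs F: F wins 20–0.
E vs G: G wins 16–4.
F vs G: F wins 17–3.
F beats each rival — C (20–0), D (17–3), E (20–0), G (17–3) — so F is the Condorcet winner.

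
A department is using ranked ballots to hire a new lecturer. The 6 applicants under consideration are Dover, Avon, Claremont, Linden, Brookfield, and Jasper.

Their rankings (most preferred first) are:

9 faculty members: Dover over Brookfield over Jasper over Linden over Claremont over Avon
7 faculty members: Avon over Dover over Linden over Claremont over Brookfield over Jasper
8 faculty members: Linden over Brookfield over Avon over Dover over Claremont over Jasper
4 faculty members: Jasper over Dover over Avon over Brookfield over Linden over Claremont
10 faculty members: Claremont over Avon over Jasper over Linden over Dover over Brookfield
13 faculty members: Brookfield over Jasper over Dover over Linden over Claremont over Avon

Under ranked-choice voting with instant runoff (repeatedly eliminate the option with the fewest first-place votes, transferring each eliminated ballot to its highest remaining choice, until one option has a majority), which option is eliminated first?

Jasper

Round 1: Brookfield 13, Claremont 10, Dover 9, Linden 8, Avon 7, Jasper 4. Jasper has the fewest and is eliminated.
Round 2: Dover 13, Brookfield 13, Claremont 10, Linden 8, Avon 7. Avon has the fewest and is eliminated.
Round 3: Dover 20, Brookfield 13, Claremont 10, Linden 8. Linden has the fewest and is eliminated.
Round 4: Brookfield 21, Dover 20, Claremont 10. Claremont has the fewest and is eliminated.
Round 5: Dover 30, Brookfield 21. Dover has a majority.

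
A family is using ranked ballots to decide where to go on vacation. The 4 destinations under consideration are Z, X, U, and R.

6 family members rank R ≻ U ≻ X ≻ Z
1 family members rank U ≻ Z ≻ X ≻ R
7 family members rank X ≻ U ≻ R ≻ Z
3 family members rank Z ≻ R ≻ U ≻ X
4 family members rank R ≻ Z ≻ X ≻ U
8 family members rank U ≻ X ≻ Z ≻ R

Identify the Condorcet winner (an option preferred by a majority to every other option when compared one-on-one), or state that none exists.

Head-to-head results (29 voters total):
Z vs X: X wins 21–8.
Z vs U: U wins 22–7.
Z vs R: R wins 17–12.
X vs U: U wins 18–11.
X vs R: X wins 16–13.
U vs R: U wins 16–13.
U beats each rival — Z (22–7), X (18–11), R (16–13) — so U is the Condorcet winner.

U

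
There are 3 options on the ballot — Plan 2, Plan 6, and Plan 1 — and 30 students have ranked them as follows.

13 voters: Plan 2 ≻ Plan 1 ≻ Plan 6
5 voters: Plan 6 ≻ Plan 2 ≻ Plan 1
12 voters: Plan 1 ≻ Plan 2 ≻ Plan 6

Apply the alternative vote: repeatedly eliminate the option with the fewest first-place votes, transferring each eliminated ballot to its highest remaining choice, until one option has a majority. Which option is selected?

Plan 2

Round 1: Plan 2 13, Plan 1 12, Plan 6 5. Plan 6 has the fewest and is eliminated.
Round 2: Plan 2 18, Plan 1 12. Plan 2 has a majority.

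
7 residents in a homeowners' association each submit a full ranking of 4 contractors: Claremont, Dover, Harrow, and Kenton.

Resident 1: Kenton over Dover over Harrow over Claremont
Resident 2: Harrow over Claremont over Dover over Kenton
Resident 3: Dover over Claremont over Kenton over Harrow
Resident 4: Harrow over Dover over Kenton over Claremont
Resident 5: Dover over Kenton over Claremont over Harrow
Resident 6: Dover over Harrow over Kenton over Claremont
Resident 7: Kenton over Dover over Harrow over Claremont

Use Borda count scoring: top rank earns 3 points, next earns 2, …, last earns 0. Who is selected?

Borda scores:
  Claremont: 0 + 2 + 2 + 0 + 1 + 0 + 0 = 5
  Dover: 2 + 1 + 3 + 2 + 3 + 3 + 2 = 16
  Harrow: 1 + 3 + 0 + 3 + 0 + 2 + 1 = 10
  Kenton: 3 + 0 + 1 + 1 + 2 + 1 + 3 = 11
Dover has the highest total.

Dover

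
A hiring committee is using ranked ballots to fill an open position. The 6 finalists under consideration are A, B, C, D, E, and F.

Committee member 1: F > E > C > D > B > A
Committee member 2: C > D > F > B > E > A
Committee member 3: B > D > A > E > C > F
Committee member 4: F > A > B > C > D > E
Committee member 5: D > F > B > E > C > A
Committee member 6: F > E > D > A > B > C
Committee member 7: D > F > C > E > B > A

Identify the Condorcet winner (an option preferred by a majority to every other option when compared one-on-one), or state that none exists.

Head-to-head results (7 voters total):
A vs B: B wins 5–2.
A vs C: C wins 4–3.
A vs D: D wins 6–1.
A vs E: E wins 5–2.
A vs F: F wins 6–1.
B vs C: B wins 4–3.
B vs D: D wins 5–2.
B vs E: B wins 4–3.
B vs F: F wins 6–1.
C vs D: D wins 4–3.
C vs E: E wins 4–3.
C vs F: F wins 5–2.
D vs E: D wins 5–2.
D vs F: D wins 4–3.
E vs F: F wins 6–1.
D beats each rival — A (6–1), B (5–2), C (4–3), E (5–2), F (4–3) — so D is the Condorcet winner.

D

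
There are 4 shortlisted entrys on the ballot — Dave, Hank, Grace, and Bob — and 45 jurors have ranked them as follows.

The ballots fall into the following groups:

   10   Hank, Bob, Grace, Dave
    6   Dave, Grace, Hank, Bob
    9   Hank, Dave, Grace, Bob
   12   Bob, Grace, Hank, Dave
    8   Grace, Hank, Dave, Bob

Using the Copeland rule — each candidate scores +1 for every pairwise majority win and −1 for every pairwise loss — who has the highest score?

Pairwise results:
  Dave vs Hank: Hank wins 39–6.
  Dave vs Grace: Grace wins 30–15.
  Dave vs Bob: Dave wins 23–22.
  Hank vs Grace: Grace wins 26–19.
  Hank vs Bob: Hank wins 33–12.
  Grace vs Bob: Grace wins 23–22.
Copeland scores (wins − losses):
  Dave: 1 − 2 = -1
  Hank: 2 − 1 = 1
  Grace: 3 − 0 = 3
  Bob: 0 − 3 = -3
Grace has the best Copeland score.

Grace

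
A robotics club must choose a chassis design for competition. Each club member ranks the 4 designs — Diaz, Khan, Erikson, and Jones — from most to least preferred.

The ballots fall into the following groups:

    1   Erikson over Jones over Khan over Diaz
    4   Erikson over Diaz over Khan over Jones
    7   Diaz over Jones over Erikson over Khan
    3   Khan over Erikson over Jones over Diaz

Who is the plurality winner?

Diaz

First-place vote totals:
  Diaz: 7
  Khan: 3
  Erikson: 5
  Jones: 0
Diaz has the most first-place votes.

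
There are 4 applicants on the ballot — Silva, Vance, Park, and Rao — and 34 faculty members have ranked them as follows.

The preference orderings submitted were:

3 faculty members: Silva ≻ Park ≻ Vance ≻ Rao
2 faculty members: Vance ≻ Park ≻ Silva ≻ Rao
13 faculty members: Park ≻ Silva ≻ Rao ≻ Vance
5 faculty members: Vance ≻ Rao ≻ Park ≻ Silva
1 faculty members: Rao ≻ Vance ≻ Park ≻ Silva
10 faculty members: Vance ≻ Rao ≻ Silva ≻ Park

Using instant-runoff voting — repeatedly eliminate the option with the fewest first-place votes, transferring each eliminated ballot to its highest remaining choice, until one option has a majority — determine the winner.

Round 1: Vance 17, Park 13, Silva 3, Rao 1. Rao has the fewest and is eliminated.
Round 2: Vance 18, Park 13, Silva 3. Vance has a majority.

Vance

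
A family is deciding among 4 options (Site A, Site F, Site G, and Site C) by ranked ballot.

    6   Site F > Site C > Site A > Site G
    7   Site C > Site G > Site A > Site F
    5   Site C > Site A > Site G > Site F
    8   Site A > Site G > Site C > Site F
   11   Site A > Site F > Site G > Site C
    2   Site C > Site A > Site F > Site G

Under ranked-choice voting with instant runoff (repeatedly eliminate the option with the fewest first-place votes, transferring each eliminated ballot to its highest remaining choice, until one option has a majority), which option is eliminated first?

Site G

Round 1: Site A 19, Site C 14, Site F 6, Site G 0. Site G has the fewest and is eliminated.
Round 2: Site A 19, Site C 14, Site F 6. Site F has the fewest and is eliminated.
Round 3: Site C 20, Site A 19. Site C has a majority.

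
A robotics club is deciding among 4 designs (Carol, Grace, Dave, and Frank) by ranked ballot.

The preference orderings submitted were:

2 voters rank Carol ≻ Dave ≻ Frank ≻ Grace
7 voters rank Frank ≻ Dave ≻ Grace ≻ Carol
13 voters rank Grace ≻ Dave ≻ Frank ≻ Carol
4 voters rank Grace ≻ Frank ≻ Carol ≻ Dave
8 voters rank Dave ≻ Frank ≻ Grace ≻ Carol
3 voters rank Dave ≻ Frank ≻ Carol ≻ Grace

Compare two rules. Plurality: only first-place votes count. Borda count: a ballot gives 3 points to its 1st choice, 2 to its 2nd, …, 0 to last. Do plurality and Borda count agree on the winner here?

No

Plurality first-place counts: Carol 2, Grace 17, Dave 11, Frank 7 → Grace.
Borda totals: Carol 13, Grace 66, Dave 77, Frank 66 → Dave.
The two rules disagree: plurality picks Grace, Borda picks Dave.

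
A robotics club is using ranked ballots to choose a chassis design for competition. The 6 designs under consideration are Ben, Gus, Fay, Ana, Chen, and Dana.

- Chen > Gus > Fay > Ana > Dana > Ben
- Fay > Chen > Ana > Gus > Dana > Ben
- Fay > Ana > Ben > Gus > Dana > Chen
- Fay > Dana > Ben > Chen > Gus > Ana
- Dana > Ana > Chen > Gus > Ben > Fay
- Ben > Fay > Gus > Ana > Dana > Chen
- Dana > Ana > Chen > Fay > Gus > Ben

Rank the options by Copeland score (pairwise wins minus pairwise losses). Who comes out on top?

Pairwise results:
  Ben vs Gus: Gus wins 4–3.
  Ben vs Fay: Fay wins 5–2.
  Ben vs Ana: Ana wins 5–2.
  Ben vs Chen: Chen wins 4–3.
  Ben vs Dana: Dana wins 5–2.
  Gus vs Fay: Fay wins 5–2.
  Gus vs Ana: Ana wins 4–3.
  Gus vs Chen: Chen wins 5–2.
  Gus vs Dana: Gus wins 4–3.
  Fay vs Ana: Fay wins 5–2.
  Fay vs Chen: Fay wins 4–3.
  Fay vs Dana: Fay wins 5–2.
  Ana vs Chen: Ana wins 4–3.
  Ana vs Dana: Ana wins 4–3.
  Chen vs Dana: Dana wins 5–2.
Copeland scores (wins − losses):
  Ben: 0 − 5 = -5
  Gus: 2 − 3 = -1
  Fay: 5 − 0 = 5
  Ana: 4 − 1 = 3
  Chen: 2 − 3 = -1
  Dana: 2 − 3 = -1
Fay has the best Copeland score.

Fay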